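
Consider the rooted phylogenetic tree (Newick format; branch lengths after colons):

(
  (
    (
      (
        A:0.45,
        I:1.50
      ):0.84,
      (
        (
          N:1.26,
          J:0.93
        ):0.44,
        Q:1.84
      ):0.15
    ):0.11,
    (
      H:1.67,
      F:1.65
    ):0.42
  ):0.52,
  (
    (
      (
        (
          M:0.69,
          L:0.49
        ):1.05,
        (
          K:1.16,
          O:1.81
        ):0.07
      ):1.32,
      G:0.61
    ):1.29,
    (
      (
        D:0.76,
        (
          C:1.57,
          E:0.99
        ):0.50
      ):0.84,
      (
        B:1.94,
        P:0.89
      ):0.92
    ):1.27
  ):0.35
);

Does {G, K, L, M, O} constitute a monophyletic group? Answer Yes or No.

The most recent common ancestor of these taxa subtends (((M,L),(K,O)),G).
That clade has exactly 5 tips — every listed taxon and nothing else — so the group is monophyletic.

Yes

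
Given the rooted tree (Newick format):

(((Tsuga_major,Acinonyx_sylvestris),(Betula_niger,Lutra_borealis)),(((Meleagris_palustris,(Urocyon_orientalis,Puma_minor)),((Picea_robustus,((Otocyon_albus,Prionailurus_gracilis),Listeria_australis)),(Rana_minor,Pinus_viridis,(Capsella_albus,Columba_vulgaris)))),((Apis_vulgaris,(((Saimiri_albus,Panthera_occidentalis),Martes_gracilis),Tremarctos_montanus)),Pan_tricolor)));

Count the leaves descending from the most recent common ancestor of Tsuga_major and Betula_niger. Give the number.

The MRCA of Tsuga_major and Betula_niger is the node subtending ((Tsuga_major,Acinonyx_sylvestris),(Betula_niger,Lutra_borealis)).
That clade contains 4 terminal taxa: Acinonyx_sylvestris, Betula_niger, Lutra_borealis, Tsuga_major.

4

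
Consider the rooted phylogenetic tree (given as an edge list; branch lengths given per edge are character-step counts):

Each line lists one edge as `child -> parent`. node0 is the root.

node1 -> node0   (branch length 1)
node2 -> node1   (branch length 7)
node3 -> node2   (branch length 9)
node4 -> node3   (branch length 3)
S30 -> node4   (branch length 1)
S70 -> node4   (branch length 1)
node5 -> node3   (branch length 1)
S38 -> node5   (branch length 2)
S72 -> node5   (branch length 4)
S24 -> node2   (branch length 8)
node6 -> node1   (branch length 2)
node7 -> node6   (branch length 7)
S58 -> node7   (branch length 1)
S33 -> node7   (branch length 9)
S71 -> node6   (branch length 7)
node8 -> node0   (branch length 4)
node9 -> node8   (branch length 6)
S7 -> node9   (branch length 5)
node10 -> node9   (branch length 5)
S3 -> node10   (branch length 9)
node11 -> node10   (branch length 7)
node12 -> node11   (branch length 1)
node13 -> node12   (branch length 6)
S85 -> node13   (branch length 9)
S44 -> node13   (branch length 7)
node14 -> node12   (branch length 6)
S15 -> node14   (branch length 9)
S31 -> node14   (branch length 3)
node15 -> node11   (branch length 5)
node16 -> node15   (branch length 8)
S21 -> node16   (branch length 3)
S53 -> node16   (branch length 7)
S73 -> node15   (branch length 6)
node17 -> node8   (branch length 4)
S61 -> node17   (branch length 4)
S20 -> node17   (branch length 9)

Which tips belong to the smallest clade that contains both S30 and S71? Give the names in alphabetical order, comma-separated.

S24, S30, S33, S38, S58, S70, S71, S72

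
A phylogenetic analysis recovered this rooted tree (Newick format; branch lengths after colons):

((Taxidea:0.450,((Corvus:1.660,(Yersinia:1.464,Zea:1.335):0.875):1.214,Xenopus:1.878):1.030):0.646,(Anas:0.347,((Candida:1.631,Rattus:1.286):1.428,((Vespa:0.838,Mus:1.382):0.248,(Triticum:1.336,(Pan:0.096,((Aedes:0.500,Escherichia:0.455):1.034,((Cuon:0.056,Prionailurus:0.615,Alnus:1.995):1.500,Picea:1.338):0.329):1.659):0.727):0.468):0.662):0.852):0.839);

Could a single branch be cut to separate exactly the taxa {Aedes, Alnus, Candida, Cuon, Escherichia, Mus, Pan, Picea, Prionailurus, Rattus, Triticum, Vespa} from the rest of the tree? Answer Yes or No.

Yes

The most recent common ancestor of these taxa subtends ((Candida,Rattus),((Vespa,Mus),(Triticum,(Pan,((Aedes,Escherichia),((Cuon,Prionailurus,Alnus),Picea)))))).
That clade has exactly 12 tips — every listed taxon and nothing else — so the group is monophyletic.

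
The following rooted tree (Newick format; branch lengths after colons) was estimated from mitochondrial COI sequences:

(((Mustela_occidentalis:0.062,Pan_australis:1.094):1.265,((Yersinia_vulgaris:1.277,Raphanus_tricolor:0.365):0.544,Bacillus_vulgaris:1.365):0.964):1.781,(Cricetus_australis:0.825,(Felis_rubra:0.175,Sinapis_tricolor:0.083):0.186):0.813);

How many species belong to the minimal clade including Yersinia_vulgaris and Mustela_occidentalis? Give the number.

The MRCA of Yersinia_vulgaris and Mustela_occidentalis is the node subtending ((Mustela_occidentalis,Pan_australis),((Yersinia_vulgaris,Raphanus_tricolor),Bacillus_vulgaris)).
That clade contains 5 terminal taxa: Bacillus_vulgaris, Mustela_occidentalis, Pan_australis, Raphanus_tricolor, Yersinia_vulgaris.

5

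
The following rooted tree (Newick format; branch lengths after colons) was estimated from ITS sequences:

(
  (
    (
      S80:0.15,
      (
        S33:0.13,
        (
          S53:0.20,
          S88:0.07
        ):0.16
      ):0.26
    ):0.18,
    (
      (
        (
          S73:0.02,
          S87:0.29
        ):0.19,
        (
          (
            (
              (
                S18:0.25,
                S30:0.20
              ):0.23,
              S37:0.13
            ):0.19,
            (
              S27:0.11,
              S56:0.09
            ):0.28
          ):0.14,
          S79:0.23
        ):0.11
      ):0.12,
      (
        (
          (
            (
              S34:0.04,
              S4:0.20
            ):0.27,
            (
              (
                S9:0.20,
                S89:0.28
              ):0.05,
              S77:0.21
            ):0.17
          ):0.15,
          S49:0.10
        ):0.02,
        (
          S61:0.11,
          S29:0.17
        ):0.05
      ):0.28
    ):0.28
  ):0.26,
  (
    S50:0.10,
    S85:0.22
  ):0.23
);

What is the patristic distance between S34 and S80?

1.37

The path runs S34 → … → MRCA → … → S80; the MRCA is the node subtending ((S80,(S33,(S53,S88))),(((S73,S87),((((S18,S30),S37),(S27,S56)),S79)),((((S34,S4),((S9,S89),S77)),S49),(S61,S29)))).
Branch lengths along that path: 0.04 + 0.27 + 0.15 + 0.02 + 0.28 + 0.28 + 0.18 + 0.15 = 1.37.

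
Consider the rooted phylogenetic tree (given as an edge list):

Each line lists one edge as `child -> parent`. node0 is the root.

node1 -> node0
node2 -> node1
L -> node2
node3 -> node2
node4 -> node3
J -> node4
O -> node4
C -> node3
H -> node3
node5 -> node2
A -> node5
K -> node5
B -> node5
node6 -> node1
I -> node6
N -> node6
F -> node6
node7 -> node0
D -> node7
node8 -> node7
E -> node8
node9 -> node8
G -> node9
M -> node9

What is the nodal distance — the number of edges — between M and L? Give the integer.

7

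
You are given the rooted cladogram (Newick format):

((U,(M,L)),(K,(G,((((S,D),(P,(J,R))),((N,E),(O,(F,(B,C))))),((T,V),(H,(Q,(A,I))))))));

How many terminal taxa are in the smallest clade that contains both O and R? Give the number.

The MRCA of O and R is the node subtending (((S,D),(P,(J,R))),((N,E),(O,(F,(B,C))))).
That clade contains 11 terminal taxa: B, C, D, E, F, J, N, O, P, R, S.

11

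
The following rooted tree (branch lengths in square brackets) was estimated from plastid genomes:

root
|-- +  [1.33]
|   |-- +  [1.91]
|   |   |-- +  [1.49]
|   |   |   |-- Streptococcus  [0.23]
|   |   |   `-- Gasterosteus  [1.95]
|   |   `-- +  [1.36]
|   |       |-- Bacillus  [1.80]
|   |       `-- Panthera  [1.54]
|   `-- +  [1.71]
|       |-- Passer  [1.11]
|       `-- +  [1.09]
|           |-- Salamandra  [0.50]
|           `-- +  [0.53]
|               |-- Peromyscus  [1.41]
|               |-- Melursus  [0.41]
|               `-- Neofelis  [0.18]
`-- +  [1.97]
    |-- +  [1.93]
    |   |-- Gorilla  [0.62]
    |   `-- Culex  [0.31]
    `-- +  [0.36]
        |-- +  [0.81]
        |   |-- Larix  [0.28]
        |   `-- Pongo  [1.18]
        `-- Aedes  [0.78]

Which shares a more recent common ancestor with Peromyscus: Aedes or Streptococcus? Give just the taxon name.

Streptococcus

The MRCA of Peromyscus and Streptococcus subtends (((Streptococcus,Gasterosteus),(Bacillus,Panthera)),(Passer,(Salamandra,(Peromyscus,Melursus,Neofelis)))) (9 taxa).
The MRCA of Peromyscus and Aedes is the root, subtending the entire tree (14 taxa).
The first is nested inside the second, so Peromyscus shares a more recent common ancestor with Streptococcus.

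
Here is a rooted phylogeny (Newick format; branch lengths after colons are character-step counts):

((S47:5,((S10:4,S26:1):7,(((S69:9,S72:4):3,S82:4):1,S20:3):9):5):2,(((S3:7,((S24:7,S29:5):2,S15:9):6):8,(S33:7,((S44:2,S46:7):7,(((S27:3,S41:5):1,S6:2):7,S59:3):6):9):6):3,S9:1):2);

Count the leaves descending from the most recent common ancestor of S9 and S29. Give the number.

12

The MRCA of S9 and S29 is the node subtending (((S3,((S24,S29),S15)),(S33,((S44,S46),(((S27,S41),S6),S59)))),S9).
That clade contains 12 terminal taxa: S15, S24, S27, S29, S3, S33, S41, S44, S46, S59, S6, S9.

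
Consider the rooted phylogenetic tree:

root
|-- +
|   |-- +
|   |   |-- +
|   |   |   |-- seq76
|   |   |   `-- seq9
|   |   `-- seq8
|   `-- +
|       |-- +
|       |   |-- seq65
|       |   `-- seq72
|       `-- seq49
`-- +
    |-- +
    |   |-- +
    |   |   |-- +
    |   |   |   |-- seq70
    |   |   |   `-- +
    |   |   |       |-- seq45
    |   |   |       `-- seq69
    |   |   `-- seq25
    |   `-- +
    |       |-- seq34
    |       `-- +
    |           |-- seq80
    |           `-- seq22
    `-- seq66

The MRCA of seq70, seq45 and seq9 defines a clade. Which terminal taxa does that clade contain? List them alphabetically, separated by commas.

seq22, seq25, seq34, seq45, seq49, seq65, seq66, seq69, seq70, seq72, seq76, seq8, seq80, seq9

Tracing seq70: it sits inside (seq70,(seq45,seq69)).
Tracing seq45: it sits inside (seq45,seq69).
Tracing seq9: it sits inside (seq76,seq9).
The smallest clade enclosing all 3 is the whole tree (their MRCA is the root), so the answer is all 14 tips in alphabetical order.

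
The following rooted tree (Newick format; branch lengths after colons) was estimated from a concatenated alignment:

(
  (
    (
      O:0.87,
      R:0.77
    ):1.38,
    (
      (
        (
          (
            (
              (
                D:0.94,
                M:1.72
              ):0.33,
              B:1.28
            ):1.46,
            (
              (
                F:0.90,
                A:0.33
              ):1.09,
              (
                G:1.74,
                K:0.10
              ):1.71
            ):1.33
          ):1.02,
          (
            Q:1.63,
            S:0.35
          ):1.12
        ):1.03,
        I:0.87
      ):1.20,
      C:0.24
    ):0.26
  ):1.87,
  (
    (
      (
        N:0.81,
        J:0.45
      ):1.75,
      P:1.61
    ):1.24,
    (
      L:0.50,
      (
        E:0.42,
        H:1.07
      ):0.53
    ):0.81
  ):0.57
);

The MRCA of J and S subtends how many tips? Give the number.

19

The MRCA of J and S is the root, so the clade is the entire tree.
That clade contains 19 terminal taxa: A, B, C, D, E, F, G, H, I, J, K, L, M, N, O, P, Q, R, S.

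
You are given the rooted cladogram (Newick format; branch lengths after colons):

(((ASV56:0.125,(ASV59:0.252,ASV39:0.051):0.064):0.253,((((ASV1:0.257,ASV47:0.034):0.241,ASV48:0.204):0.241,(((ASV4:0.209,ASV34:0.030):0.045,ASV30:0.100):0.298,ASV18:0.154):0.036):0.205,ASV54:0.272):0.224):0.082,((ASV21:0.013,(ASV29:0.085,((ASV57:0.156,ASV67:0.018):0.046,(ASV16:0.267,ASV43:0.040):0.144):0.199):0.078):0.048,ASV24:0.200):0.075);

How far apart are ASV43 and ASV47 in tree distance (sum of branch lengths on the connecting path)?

The path runs ASV43 → … → MRCA → … → ASV47; the MRCA is the root of the tree.
Branch lengths along that path: 0.040 + 0.144 + 0.199 + 0.078 + 0.048 + 0.075 + 0.082 + 0.224 + 0.205 + 0.241 + 0.241 + 0.034 = 1.611.

1.611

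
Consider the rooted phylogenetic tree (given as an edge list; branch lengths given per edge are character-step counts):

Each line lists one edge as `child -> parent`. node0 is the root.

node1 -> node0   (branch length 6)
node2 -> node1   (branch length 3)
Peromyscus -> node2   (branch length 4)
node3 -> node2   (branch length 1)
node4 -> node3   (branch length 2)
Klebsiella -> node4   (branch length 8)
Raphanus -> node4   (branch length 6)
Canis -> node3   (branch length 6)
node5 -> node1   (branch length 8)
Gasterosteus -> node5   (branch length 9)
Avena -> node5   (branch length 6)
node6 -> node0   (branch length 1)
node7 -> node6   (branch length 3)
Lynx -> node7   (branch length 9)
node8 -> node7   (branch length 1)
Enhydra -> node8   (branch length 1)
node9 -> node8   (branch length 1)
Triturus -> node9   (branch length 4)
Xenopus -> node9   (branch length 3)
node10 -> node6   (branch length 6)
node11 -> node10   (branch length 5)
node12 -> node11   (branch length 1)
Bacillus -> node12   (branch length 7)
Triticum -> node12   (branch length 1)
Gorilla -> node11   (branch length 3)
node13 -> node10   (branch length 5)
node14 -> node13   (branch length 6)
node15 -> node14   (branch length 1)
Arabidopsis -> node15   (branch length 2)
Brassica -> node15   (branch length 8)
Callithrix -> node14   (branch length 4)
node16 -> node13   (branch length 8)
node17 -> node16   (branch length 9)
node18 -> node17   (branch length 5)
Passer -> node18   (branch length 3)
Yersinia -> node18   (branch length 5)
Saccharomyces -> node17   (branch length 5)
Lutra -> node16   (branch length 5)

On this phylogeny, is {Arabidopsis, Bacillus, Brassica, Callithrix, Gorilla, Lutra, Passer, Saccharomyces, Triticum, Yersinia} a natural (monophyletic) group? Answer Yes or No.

The most recent common ancestor of these taxa subtends (((Bacillus,Triticum),Gorilla),(((Arabidopsis,Brassica),Callithrix),(((Passer,Yersinia),Saccharomyces),Lutra))).
That clade has exactly 10 tips — every listed taxon and nothing else — so the group is monophyletic.

Yes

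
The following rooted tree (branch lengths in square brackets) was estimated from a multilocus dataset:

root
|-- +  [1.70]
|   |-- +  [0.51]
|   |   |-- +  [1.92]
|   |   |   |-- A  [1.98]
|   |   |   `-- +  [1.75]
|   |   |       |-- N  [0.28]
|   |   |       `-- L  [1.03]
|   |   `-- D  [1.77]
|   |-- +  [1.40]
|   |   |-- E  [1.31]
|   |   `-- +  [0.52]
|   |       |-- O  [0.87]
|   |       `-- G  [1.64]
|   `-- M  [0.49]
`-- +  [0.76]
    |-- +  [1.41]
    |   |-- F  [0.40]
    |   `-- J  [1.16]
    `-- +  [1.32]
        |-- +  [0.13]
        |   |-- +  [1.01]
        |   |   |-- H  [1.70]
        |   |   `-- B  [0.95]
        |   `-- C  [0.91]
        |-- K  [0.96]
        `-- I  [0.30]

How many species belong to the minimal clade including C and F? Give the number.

7

The MRCA of C and F is the node subtending ((F,J),(((H,B),C),K,I)).
That clade contains 7 terminal taxa: B, C, F, H, I, J, K.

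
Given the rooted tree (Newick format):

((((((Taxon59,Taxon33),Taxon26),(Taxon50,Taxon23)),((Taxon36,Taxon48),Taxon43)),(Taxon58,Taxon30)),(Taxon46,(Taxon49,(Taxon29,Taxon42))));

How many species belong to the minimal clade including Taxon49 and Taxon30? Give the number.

The MRCA of Taxon49 and Taxon30 is the root, so the clade is the entire tree.
That clade contains 14 terminal taxa: Taxon23, Taxon26, Taxon29, Taxon30, Taxon33, Taxon36, Taxon42, Taxon43, Taxon46, Taxon48, Taxon49, Taxon50, Taxon58, Taxon59.

14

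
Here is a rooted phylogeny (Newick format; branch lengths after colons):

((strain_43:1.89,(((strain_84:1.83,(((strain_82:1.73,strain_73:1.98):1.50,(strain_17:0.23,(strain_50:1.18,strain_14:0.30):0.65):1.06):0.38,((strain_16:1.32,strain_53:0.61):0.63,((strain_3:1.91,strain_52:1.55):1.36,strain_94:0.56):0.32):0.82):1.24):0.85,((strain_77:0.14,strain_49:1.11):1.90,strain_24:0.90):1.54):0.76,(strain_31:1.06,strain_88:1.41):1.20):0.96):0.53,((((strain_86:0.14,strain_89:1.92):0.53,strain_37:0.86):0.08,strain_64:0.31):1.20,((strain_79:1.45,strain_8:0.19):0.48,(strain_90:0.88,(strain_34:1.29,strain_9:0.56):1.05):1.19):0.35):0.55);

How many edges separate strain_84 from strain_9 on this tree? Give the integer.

10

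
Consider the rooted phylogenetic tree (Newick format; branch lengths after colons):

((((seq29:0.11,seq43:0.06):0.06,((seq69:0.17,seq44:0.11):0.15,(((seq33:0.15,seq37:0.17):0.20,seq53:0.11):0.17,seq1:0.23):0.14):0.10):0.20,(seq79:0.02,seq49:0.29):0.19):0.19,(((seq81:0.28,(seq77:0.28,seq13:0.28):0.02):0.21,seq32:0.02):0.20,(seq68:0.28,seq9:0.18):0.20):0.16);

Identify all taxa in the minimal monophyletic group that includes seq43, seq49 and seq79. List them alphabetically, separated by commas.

seq1, seq29, seq33, seq37, seq43, seq44, seq49, seq53, seq69, seq79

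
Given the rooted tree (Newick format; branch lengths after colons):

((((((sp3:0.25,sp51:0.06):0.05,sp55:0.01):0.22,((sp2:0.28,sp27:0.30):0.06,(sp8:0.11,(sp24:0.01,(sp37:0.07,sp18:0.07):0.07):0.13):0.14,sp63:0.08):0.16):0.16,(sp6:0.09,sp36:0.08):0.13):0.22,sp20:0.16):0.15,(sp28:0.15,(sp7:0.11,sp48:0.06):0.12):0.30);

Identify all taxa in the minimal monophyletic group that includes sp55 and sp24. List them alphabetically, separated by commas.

Tracing sp55: it sits inside ((sp3,sp51),sp55).
Tracing sp24: it sits inside (sp24,(sp37,sp18)).
The smallest clade enclosing both is (((sp3,sp51),sp55),((sp2,sp27),(sp8,(sp24,(sp37,sp18))),sp63)); the answer is its 10 terminal taxa in alphabetical order.

sp18, sp2, sp24, sp27, sp3, sp37, sp51, sp55, sp63, sp8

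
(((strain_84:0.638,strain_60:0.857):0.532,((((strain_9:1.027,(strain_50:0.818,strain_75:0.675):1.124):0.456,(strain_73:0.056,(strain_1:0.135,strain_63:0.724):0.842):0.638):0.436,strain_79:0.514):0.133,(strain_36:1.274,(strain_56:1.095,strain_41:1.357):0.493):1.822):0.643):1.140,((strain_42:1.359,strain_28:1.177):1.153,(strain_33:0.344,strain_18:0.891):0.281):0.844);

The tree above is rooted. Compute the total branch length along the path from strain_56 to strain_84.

5.223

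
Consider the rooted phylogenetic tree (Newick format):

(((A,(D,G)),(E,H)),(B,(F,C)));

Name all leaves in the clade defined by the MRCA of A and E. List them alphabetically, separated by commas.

Tracing A: it sits inside (A,(D,G)).
Tracing E: it sits inside (E,H).
The smallest clade enclosing both is ((A,(D,G)),(E,H)); the answer is its 5 terminal taxa in alphabetical order.

A, D, E, G, H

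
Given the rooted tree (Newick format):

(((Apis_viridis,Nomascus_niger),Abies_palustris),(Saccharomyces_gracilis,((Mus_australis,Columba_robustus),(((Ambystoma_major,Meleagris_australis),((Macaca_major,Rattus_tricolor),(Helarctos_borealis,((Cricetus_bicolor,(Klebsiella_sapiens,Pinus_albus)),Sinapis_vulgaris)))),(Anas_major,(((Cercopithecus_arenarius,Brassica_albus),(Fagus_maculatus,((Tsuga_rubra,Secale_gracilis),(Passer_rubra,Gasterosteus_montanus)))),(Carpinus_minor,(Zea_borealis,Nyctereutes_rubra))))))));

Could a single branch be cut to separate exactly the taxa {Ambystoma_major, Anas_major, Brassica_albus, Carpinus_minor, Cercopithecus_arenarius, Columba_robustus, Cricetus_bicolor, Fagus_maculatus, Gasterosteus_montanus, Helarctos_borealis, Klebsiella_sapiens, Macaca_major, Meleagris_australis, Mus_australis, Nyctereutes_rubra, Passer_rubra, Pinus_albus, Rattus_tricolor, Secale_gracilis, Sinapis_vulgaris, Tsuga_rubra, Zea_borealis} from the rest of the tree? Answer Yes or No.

Yes

The most recent common ancestor of these taxa subtends ((Mus_australis,Columba_robustus),(((Ambystoma_major,Meleagris_australis),((Macaca_major,Rattus_tricolor),(Helarctos_borealis,((Cricetus_bicolor,(Klebsiella_sapiens,Pinus_albus)),Sinapis_vulgaris)))),(Anas_major,(((Cercopithecus_arenarius,Brassica_albus),(Fagus_maculatus,((Tsuga_rubra,Secale_gracilis),(Passer_rubra,Gasterosteus_montanus)))),(Carpinus_minor,(Zea_borealis,Nyctereutes_rubra)))))).
That clade has exactly 22 tips — every listed taxon and nothing else — so the group is monophyletic.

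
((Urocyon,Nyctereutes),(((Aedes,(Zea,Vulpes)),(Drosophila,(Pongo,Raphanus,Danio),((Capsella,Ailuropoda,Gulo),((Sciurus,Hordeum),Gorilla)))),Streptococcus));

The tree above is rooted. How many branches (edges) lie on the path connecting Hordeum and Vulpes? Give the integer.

8

The MRCA of Hordeum and Vulpes is the node subtending ((Aedes,(Zea,Vulpes)),(Drosophila,(Pongo,Raphanus,Danio),((Capsella,Ailuropoda,Gulo),((Sciurus,Hordeum),Gorilla)))).
From Hordeum up to that node: 5 branches. From Vulpes up to the same node: 3 branches. Total: 5 + 3 = 8.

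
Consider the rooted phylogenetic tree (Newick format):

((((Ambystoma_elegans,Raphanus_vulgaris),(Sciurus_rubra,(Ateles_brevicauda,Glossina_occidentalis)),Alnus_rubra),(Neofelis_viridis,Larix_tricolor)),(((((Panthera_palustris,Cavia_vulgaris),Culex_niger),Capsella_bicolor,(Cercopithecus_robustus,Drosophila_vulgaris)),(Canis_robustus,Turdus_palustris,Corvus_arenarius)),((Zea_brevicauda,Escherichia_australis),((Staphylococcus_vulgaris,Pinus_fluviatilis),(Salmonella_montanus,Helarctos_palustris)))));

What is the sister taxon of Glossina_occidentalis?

Ateles_brevicauda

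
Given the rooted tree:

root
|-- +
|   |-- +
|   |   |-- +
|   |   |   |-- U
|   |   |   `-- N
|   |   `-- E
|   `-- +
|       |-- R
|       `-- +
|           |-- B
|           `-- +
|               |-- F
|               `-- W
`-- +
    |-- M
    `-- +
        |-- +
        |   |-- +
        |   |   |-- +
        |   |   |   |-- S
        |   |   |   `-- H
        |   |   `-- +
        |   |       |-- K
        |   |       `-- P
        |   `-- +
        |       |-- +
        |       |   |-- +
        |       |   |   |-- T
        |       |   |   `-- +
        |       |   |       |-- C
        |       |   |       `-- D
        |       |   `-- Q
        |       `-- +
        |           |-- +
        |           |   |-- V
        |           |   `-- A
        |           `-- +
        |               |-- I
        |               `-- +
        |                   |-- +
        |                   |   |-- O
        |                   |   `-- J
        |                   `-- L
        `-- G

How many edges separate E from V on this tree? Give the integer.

10

The MRCA of E and V is the root of the tree.
From E up to that node: 3 branches. From V up to the same node: 7 branches. Total: 3 + 7 = 10.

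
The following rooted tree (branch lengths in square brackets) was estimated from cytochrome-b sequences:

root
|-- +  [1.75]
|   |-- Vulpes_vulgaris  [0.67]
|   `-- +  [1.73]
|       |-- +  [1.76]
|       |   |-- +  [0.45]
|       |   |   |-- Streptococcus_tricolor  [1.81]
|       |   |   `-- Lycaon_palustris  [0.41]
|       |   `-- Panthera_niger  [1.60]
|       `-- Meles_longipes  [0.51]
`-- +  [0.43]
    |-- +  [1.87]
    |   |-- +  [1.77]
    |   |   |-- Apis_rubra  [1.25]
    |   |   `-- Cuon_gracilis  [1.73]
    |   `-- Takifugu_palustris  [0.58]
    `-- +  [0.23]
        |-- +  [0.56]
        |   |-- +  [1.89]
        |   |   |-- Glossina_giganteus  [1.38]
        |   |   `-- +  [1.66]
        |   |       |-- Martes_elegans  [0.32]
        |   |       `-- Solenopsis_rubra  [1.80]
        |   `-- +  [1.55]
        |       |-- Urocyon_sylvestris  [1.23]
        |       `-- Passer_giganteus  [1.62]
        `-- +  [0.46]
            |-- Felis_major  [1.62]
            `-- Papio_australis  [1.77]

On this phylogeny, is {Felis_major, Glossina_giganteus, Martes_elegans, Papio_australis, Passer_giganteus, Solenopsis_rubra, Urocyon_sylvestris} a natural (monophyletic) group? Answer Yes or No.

The most recent common ancestor of these taxa subtends (((Glossina_giganteus,(Martes_elegans,Solenopsis_rubra)),(Urocyon_sylvestris,Passer_giganteus)),(Felis_major,Papio_australis)).
That clade has exactly 7 tips — every listed taxon and nothing else — so the group is monophyletic.

Yes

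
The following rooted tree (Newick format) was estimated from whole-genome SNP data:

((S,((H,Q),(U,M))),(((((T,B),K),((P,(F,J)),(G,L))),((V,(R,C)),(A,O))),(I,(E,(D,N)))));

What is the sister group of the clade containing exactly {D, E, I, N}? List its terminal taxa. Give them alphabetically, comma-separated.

The clade containing exactly {D, E, I, N} attaches to the tree at the node subtending (((((T,B),K),((P,(F,J)),(G,L))),((V,(R,C)),(A,O))),(I,(E,(D,N)))).
The other lineage descending from that same node — the sister group — is ((((T,B),K),((P,(F,J)),(G,L))),((V,(R,C)),(A,O))); its 13 tips in alphabetical order are the answer.

A, B, C, F, G, J, K, L, O, P, R, T, V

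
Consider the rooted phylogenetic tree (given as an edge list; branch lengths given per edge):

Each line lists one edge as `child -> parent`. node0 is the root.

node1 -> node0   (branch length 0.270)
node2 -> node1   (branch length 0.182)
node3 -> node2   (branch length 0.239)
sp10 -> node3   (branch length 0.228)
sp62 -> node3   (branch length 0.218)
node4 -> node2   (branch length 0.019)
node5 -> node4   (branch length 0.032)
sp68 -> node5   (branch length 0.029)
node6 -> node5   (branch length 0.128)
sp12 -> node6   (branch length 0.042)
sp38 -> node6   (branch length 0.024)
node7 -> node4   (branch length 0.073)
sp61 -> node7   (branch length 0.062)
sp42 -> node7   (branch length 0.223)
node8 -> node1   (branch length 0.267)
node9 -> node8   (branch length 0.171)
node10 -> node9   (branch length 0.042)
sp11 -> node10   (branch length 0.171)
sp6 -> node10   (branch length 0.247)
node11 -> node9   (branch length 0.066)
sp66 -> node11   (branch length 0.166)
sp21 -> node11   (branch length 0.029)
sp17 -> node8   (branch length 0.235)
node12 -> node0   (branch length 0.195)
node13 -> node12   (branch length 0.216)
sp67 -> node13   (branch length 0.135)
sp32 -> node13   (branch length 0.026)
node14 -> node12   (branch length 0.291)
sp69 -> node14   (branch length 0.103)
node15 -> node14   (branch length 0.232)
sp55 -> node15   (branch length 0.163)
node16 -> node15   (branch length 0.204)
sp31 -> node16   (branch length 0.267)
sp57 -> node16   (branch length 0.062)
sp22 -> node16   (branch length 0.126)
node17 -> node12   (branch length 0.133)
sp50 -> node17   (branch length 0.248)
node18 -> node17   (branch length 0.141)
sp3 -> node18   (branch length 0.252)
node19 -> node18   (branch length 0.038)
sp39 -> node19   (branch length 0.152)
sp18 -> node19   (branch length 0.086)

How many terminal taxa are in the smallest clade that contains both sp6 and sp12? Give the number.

The MRCA of sp6 and sp12 is the node subtending (((sp10,sp62),((sp68,(sp12,sp38)),(sp61,sp42))),(((sp11,sp6),(sp66,sp21)),sp17)).
That clade contains 12 terminal taxa: sp10, sp11, sp12, sp17, sp21, sp38, sp42, sp6, sp61, sp62, sp66, sp68.

12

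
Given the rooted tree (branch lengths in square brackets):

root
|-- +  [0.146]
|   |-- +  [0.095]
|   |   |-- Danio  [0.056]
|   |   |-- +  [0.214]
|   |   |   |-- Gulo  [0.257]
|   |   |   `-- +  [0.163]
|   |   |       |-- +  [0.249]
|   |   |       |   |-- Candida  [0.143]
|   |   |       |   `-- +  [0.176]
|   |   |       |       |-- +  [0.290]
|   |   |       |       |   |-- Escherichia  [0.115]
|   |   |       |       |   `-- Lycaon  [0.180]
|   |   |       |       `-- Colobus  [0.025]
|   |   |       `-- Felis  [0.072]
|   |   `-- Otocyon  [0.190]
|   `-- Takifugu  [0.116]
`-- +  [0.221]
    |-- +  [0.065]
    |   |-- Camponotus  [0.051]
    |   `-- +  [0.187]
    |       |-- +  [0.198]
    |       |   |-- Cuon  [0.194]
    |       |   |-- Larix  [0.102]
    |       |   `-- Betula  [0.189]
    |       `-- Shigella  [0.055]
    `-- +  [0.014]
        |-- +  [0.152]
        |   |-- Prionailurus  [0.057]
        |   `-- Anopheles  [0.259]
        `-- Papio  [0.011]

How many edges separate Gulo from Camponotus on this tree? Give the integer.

The MRCA of Gulo and Camponotus is the root of the tree.
From Gulo up to that node: 4 branches. From Camponotus up to the same node: 3 branches. Total: 4 + 3 = 7.

7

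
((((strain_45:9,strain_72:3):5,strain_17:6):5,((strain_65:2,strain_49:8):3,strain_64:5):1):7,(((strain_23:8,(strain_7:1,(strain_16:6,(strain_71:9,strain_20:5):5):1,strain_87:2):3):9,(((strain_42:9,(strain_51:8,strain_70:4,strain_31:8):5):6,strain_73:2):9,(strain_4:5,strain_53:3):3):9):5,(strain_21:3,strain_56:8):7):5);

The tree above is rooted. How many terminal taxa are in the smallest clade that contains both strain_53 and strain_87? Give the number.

13

The MRCA of strain_53 and strain_87 is the node subtending ((strain_23,(strain_7,(strain_16,(strain_71,strain_20)),strain_87)),(((strain_42,(strain_51,strain_70,strain_31)),strain_73),(strain_4,strain_53))).
That clade contains 13 terminal taxa: strain_16, strain_20, strain_23, strain_31, strain_4, strain_42, strain_51, strain_53, strain_7, strain_70, strain_71, strain_73, strain_87.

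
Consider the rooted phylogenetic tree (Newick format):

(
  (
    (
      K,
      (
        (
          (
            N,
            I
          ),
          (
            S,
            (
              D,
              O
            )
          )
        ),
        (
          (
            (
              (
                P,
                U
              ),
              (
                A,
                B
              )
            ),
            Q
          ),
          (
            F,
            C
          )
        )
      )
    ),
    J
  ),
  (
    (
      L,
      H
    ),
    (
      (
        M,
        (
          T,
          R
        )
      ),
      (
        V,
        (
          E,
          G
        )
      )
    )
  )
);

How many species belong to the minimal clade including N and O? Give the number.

5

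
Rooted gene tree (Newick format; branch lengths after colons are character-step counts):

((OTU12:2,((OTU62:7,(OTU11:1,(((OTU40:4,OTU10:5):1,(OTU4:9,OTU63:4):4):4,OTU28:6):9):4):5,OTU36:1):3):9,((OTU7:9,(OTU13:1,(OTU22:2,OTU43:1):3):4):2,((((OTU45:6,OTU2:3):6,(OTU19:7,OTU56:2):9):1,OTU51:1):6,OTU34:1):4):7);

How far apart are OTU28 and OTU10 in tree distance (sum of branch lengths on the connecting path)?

16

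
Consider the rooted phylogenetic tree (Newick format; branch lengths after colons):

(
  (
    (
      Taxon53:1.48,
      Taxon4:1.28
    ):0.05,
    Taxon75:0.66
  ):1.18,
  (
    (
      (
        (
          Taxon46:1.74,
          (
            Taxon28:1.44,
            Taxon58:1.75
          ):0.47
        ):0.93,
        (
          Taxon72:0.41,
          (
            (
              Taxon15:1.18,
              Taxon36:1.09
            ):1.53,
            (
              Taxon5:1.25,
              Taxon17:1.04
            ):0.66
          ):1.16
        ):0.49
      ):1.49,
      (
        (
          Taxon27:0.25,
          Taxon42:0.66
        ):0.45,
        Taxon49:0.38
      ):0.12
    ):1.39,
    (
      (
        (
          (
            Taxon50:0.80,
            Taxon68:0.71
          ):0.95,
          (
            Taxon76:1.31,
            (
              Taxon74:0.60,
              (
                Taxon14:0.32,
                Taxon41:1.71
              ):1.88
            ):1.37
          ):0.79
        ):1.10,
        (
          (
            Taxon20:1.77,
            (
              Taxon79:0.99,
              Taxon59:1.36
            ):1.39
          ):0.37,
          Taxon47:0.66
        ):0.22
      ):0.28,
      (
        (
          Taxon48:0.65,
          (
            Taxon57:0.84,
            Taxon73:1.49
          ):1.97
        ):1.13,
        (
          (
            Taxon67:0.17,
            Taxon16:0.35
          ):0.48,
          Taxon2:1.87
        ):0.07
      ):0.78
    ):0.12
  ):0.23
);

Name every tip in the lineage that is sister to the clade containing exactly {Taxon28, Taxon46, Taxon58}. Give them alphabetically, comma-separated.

Taxon15, Taxon17, Taxon36, Taxon5, Taxon72

The clade containing exactly {Taxon28, Taxon46, Taxon58} attaches to the tree at the node subtending ((Taxon46,(Taxon28,Taxon58)),(Taxon72,((Taxon15,Taxon36),(Taxon5,Taxon17)))).
The other lineage descending from that same node — the sister group — is (Taxon72,((Taxon15,Taxon36),(Taxon5,Taxon17))); its 5 tips in alphabetical order are the answer.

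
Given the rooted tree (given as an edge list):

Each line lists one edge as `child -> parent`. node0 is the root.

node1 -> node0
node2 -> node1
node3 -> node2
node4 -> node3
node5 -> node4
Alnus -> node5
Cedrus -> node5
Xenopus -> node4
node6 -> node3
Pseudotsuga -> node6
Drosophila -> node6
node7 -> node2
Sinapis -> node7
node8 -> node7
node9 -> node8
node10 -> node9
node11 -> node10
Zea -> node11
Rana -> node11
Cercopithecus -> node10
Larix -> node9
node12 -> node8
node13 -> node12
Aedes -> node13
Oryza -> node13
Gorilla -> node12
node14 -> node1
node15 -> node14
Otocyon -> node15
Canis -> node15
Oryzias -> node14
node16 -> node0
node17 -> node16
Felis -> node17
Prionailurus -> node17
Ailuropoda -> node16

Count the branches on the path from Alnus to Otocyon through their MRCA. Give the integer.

8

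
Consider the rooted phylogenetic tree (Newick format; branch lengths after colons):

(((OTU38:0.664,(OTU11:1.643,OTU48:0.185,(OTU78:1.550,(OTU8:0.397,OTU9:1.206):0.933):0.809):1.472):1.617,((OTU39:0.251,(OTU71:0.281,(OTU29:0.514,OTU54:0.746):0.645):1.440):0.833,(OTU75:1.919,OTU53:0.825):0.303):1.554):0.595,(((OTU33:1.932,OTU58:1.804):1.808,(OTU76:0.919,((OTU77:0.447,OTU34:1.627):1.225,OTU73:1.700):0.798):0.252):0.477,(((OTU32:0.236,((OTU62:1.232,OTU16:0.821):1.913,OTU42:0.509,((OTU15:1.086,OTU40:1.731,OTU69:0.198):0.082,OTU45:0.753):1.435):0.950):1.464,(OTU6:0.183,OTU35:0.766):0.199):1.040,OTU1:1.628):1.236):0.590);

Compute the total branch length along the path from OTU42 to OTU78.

The path runs OTU42 → … → MRCA → … → OTU78; the MRCA is the root of the tree.
Branch lengths along that path: 0.509 + 0.950 + 1.464 + 1.040 + 1.236 + 0.590 + 0.595 + 1.617 + 1.472 + 0.809 + 1.550 = 11.832.

11.832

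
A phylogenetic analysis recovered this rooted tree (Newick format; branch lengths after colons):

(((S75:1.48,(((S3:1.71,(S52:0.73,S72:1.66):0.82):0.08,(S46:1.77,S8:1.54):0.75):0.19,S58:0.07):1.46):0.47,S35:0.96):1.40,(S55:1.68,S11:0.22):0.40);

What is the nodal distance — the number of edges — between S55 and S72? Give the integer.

The MRCA of S55 and S72 is the root of the tree.
From S55 up to that node: 2 branches. From S72 up to the same node: 7 branches. Total: 2 + 7 = 9.

9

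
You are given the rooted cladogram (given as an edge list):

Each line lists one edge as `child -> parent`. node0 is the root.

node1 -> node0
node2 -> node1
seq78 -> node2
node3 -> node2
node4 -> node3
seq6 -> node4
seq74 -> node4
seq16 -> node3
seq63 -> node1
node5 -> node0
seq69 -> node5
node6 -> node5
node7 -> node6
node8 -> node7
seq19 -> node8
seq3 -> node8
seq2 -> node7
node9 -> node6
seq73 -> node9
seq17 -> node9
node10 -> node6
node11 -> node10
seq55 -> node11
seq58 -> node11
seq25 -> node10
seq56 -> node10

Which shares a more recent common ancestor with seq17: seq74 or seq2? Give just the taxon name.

The MRCA of seq17 and seq2 subtends (((seq19,seq3),seq2),(seq73,seq17),((seq55,seq58),seq25,seq56)) (9 taxa).
The MRCA of seq17 and seq74 is the root, subtending the entire tree (15 taxa).
The first is nested inside the second, so seq17 shares a more recent common ancestor with seq2.

seq2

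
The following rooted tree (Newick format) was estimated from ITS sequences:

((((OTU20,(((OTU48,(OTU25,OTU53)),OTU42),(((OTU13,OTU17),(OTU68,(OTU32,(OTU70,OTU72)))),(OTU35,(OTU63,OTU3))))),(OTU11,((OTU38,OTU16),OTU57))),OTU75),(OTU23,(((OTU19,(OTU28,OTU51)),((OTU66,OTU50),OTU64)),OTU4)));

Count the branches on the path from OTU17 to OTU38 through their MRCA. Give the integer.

The MRCA of OTU17 and OTU38 is the node subtending ((OTU20,(((OTU48,(OTU25,OTU53)),OTU42),(((OTU13,OTU17),(OTU68,(OTU32,(OTU70,OTU72)))),(OTU35,(OTU63,OTU3))))),(OTU11,((OTU38,OTU16),OTU57))).
From OTU17 up to that node: 6 branches. From OTU38 up to the same node: 4 branches. Total: 6 + 4 = 10.

10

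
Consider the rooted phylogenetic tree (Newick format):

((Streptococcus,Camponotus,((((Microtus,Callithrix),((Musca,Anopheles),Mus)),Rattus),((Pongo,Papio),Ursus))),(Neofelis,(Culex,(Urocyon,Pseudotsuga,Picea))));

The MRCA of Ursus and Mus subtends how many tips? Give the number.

The MRCA of Ursus and Mus is the node subtending ((((Microtus,Callithrix),((Musca,Anopheles),Mus)),Rattus),((Pongo,Papio),Ursus)).
That clade contains 9 terminal taxa: Anopheles, Callithrix, Microtus, Mus, Musca, Papio, Pongo, Rattus, Ursus.

9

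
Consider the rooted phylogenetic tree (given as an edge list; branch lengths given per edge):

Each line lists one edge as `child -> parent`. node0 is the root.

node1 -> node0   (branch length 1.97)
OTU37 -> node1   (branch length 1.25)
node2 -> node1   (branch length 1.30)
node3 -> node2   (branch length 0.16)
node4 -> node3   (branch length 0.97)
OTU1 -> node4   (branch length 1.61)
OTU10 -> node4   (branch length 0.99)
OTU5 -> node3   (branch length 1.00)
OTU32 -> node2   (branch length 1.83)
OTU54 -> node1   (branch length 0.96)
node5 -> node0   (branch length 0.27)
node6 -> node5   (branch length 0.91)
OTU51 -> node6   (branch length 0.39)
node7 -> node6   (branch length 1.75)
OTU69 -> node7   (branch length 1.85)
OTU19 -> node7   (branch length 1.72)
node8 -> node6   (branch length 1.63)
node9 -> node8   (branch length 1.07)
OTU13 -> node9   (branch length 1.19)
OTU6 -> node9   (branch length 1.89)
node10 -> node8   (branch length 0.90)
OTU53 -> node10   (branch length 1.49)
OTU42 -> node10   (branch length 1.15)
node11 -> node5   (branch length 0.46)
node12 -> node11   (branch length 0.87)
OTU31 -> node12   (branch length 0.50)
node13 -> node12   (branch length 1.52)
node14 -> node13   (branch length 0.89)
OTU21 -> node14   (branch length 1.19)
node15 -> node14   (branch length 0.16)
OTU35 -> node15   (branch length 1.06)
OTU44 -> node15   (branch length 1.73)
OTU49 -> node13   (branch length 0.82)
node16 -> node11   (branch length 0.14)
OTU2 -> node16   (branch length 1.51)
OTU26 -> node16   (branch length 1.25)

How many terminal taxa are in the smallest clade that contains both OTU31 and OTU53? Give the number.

The MRCA of OTU31 and OTU53 is the node subtending ((OTU51,(OTU69,OTU19),((OTU13,OTU6),(OTU53,OTU42))),((OTU31,((OTU21,(OTU35,OTU44)),OTU49)),(OTU2,OTU26))).
That clade contains 14 terminal taxa: OTU13, OTU19, OTU2, OTU21, OTU26, OTU31, OTU35, OTU42, OTU44, OTU49, OTU51, OTU53, OTU6, OTU69.

14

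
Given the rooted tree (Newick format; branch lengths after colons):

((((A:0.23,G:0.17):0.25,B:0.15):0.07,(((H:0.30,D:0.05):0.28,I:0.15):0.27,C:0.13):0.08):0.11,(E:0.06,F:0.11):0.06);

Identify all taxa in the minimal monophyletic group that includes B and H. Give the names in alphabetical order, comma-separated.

A, B, C, D, G, H, I

Tracing B: it sits inside ((A,G),B).
Tracing H: it sits inside (H,D).
The smallest clade enclosing both is (((A,G),B),(((H,D),I),C)); the answer is its 7 terminal taxa in alphabetical order.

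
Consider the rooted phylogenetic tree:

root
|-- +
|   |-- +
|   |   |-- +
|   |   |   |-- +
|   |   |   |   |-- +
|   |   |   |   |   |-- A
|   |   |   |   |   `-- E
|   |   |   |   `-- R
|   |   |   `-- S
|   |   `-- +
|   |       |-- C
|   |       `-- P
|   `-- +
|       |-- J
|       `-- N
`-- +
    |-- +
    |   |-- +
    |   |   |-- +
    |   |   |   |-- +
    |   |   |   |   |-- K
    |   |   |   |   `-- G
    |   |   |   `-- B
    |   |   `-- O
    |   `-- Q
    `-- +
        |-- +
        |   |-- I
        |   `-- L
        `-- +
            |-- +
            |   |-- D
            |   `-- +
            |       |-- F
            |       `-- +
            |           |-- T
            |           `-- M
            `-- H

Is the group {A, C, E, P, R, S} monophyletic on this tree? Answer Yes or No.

Yes

The most recent common ancestor of these taxa subtends ((((A,E),R),S),(C,P)).
That clade has exactly 6 tips — every listed taxon and nothing else — so the group is monophyletic.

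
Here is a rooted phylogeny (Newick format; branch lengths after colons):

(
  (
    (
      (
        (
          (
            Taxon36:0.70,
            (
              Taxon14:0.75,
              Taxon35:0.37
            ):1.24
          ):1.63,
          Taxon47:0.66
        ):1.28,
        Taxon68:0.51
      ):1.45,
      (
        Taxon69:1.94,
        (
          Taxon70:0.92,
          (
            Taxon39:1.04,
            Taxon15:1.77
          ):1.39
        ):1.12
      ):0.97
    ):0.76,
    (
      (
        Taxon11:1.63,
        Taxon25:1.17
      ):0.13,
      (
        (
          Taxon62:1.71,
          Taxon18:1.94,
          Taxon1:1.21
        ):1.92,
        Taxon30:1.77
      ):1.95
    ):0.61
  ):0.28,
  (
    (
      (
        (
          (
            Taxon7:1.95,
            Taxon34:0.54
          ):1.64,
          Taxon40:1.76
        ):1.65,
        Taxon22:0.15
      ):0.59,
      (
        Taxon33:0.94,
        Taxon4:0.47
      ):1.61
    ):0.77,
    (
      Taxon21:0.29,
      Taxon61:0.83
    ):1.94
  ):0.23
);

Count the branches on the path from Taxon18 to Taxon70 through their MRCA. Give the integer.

8

The MRCA of Taxon18 and Taxon70 is the node subtending (((((Taxon36,(Taxon14,Taxon35)),Taxon47),Taxon68),(Taxon69,(Taxon70,(Taxon39,Taxon15)))),((Taxon11,Taxon25),((Taxon62,Taxon18,Taxon1),Taxon30))).
From Taxon18 up to that node: 4 branches. From Taxon70 up to the same node: 4 branches. Total: 4 + 4 = 8.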